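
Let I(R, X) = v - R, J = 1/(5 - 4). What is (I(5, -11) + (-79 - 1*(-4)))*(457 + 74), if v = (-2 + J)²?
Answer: -41949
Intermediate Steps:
J = 1 (J = 1/1 = 1)
v = 1 (v = (-2 + 1)² = (-1)² = 1)
I(R, X) = 1 - R
(I(5, -11) + (-79 - 1*(-4)))*(457 + 74) = ((1 - 1*5) + (-79 - 1*(-4)))*(457 + 74) = ((1 - 5) + (-79 + 4))*531 = (-4 - 75)*531 = -79*531 = -41949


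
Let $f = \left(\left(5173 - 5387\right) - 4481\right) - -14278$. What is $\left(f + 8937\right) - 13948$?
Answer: $4572$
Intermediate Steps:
$f = 9583$ ($f = \left(-214 - 4481\right) + 14278 = -4695 + 14278 = 9583$)
$\left(f + 8937\right) - 13948 = \left(9583 + 8937\right) - 13948 = 18520 - 13948 = 4572$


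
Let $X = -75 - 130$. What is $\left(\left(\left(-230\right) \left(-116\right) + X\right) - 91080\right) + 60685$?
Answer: $-3920$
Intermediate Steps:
$X = -205$
$\left(\left(\left(-230\right) \left(-116\right) + X\right) - 91080\right) + 60685 = \left(\left(\left(-230\right) \left(-116\right) - 205\right) - 91080\right) + 60685 = \left(\left(26680 - 205\right) - 91080\right) + 60685 = \left(26475 - 91080\right) + 60685 = -64605 + 60685 = -3920$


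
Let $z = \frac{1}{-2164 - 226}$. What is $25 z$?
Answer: $- \frac{5}{478} \approx -0.01046$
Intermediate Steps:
$z = - \frac{1}{2390}$ ($z = \frac{1}{-2390} = - \frac{1}{2390} \approx -0.00041841$)
$25 z = 25 \left(- \frac{1}{2390}\right) = - \frac{5}{478}$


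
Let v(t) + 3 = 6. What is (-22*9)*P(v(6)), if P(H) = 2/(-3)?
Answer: 132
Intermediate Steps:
v(t) = 3 (v(t) = -3 + 6 = 3)
P(H) = -⅔ (P(H) = 2*(-⅓) = -⅔)
(-22*9)*P(v(6)) = -22*9*(-⅔) = -198*(-⅔) = 132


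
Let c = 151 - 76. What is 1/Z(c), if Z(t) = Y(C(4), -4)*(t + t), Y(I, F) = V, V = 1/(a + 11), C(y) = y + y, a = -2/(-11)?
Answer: 41/550 ≈ 0.074546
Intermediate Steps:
a = 2/11 (a = -2*(-1/11) = 2/11 ≈ 0.18182)
C(y) = 2*y
c = 75
V = 11/123 (V = 1/(2/11 + 11) = 1/(123/11) = 11/123 ≈ 0.089431)
Y(I, F) = 11/123
Z(t) = 22*t/123 (Z(t) = 11*(t + t)/123 = 11*(2*t)/123 = 22*t/123)
1/Z(c) = 1/((22/123)*75) = 1/(550/41) = 41/550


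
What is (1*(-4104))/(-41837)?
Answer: 4104/41837 ≈ 0.098095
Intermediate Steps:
(1*(-4104))/(-41837) = -4104*(-1/41837) = 4104/41837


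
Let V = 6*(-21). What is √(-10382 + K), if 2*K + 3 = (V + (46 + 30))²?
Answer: I*√36534/2 ≈ 95.569*I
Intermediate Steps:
V = -126
K = 2497/2 (K = -3/2 + (-126 + (46 + 30))²/2 = -3/2 + (-126 + 76)²/2 = -3/2 + (½)*(-50)² = -3/2 + (½)*2500 = -3/2 + 1250 = 2497/2 ≈ 1248.5)
√(-10382 + K) = √(-10382 + 2497/2) = √(-18267/2) = I*√36534/2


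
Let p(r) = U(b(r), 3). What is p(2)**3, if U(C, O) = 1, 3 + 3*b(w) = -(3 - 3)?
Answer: 1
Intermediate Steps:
b(w) = -1 (b(w) = -1 + (-(3 - 3))/3 = -1 + (-1*0)/3 = -1 + (1/3)*0 = -1 + 0 = -1)
p(r) = 1
p(2)**3 = 1**3 = 1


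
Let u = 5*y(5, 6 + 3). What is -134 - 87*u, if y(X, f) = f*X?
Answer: -19709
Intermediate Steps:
y(X, f) = X*f
u = 225 (u = 5*(5*(6 + 3)) = 5*(5*9) = 5*45 = 225)
-134 - 87*u = -134 - 87*225 = -134 - 19575 = -19709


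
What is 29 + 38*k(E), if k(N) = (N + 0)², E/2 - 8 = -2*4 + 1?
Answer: 181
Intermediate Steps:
E = 2 (E = 16 + 2*(-2*4 + 1) = 16 + 2*(-8 + 1) = 16 + 2*(-7) = 16 - 14 = 2)
k(N) = N²
29 + 38*k(E) = 29 + 38*2² = 29 + 38*4 = 29 + 152 = 181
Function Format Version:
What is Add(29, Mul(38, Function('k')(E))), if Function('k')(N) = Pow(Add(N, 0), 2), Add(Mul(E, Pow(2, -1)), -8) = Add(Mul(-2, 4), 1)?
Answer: 181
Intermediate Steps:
E = 2 (E = Add(16, Mul(2, Add(Mul(-2, 4), 1))) = Add(16, Mul(2, Add(-8, 1))) = Add(16, Mul(2, -7)) = Add(16, -14) = 2)
Function('k')(N) = Pow(N, 2)
Add(29, Mul(38, Function('k')(E))) = Add(29, Mul(38, Pow(2, 2))) = Add(29, Mul(38, 4)) = Add(29, 152) = 181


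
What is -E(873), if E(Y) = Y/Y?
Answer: -1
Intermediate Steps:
E(Y) = 1
-E(873) = -1*1 = -1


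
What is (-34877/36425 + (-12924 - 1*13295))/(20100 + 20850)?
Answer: -12244384/19123125 ≈ -0.64029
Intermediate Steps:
(-34877/36425 + (-12924 - 1*13295))/(20100 + 20850) = (-34877*1/36425 + (-12924 - 13295))/40950 = (-34877/36425 - 26219)*(1/40950) = -955061952/36425*1/40950 = -12244384/19123125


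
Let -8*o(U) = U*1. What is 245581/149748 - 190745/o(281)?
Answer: 228578466341/42079188 ≈ 5432.1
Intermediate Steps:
o(U) = -U/8
245581/149748 - 190745/o(281) = 245581/149748 - 190745/((-⅛*281)) = 245581*(1/149748) - 190745/(-281/8) = 245581/149748 - 190745*(-8/281) = 245581/149748 + 1525960/281 = 228578466341/42079188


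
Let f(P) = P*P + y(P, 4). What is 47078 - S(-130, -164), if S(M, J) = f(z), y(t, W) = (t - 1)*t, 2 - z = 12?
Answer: 46868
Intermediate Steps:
z = -10 (z = 2 - 1*12 = 2 - 12 = -10)
y(t, W) = t*(-1 + t) (y(t, W) = (-1 + t)*t = t*(-1 + t))
f(P) = P² + P*(-1 + P) (f(P) = P*P + P*(-1 + P) = P² + P*(-1 + P))
S(M, J) = 210 (S(M, J) = -10*(-1 + 2*(-10)) = -10*(-1 - 20) = -10*(-21) = 210)
47078 - S(-130, -164) = 47078 - 1*210 = 47078 - 210 = 46868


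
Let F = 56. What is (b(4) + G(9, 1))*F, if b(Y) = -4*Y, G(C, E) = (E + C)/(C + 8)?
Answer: -14672/17 ≈ -863.06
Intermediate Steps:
G(C, E) = (C + E)/(8 + C)
(b(4) + G(9, 1))*F = (-4*4 + (9 + 1)/(8 + 9))*56 = (-16 + 10/17)*56 = -262/17*56 = -14672/17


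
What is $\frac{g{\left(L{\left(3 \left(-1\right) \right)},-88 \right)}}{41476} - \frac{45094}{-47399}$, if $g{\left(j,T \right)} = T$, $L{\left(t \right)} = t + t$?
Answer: $\frac{466536908}{491480231} \approx 0.94925$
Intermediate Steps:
$L{\left(t \right)} = 2 t$
$\frac{g{\left(L{\left(3 \left(-1\right) \right)},-88 \right)}}{41476} - \frac{45094}{-47399} = - \frac{88}{41476} - \frac{45094}{-47399} = \left(-88\right) \frac{1}{41476} - - \frac{45094}{47399} = - \frac{22}{10369} + \frac{45094}{47399} = \frac{466536908}{491480231}$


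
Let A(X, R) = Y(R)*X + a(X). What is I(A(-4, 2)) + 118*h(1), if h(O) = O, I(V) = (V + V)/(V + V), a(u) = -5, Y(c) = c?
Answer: 119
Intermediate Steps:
A(X, R) = -5 + R*X (A(X, R) = R*X - 5 = -5 + R*X)
I(V) = 1 (I(V) = (2*V)/((2*V)) = (2*V)*(1/(2*V)) = 1)
I(A(-4, 2)) + 118*h(1) = 1 + 118*1 = 1 + 118 = 119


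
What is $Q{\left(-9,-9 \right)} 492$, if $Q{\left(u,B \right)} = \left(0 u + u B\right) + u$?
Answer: $35424$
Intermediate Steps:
$Q{\left(u,B \right)} = u + B u$ ($Q{\left(u,B \right)} = \left(0 + B u\right) + u = B u + u = u + B u$)
$Q{\left(-9,-9 \right)} 492 = - 9 \left(1 - 9\right) 492 = \left(-9\right) \left(-8\right) 492 = 72 \cdot 492 = 35424$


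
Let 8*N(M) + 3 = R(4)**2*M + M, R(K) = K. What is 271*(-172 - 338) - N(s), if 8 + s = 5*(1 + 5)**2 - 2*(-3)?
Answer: -1108703/8 ≈ -1.3859e+5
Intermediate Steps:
s = 178 (s = -8 + (5*(1 + 5)**2 - 2*(-3)) = -8 + (5*6**2 + 6) = -8 + (5*36 + 6) = -8 + (180 + 6) = -8 + 186 = 178)
N(M) = -3/8 + 17*M/8 (N(M) = -3/8 + (4**2*M + M)/8 = -3/8 + (16*M + M)/8 = -3/8 + (17*M)/8 = -3/8 + 17*M/8)
271*(-172 - 338) - N(s) = 271*(-172 - 338) - (-3/8 + (17/8)*178) = 271*(-510) - (-3/8 + 1513/4) = -138210 - 1*3023/8 = -138210 - 3023/8 = -1108703/8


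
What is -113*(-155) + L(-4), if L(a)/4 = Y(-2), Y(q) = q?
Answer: 17507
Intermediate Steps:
L(a) = -8 (L(a) = 4*(-2) = -8)
-113*(-155) + L(-4) = -113*(-155) - 8 = 17515 - 8 = 17507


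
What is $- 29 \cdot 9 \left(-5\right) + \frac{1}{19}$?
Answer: $\frac{24796}{19} \approx 1305.1$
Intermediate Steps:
$- 29 \cdot 9 \left(-5\right) + \frac{1}{19} = \left(-29\right) \left(-45\right) + \frac{1}{19} = 1305 + \frac{1}{19} = \frac{24796}{19}$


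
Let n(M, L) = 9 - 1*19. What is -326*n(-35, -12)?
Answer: 3260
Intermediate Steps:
n(M, L) = -10 (n(M, L) = 9 - 19 = -10)
-326*n(-35, -12) = -326*(-10) = 3260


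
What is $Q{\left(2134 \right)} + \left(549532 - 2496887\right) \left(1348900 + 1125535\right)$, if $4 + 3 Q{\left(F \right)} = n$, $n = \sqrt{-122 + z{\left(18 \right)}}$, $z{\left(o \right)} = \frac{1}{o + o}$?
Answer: $- \frac{14455810108279}{3} + \frac{i \sqrt{4391}}{18} \approx -4.8186 \cdot 10^{12} + 3.6814 i$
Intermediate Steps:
$z{\left(o \right)} = \frac{1}{2 o}$
$n = \frac{i \sqrt{4391}}{6}$ ($n = \sqrt{-122 + \frac{1}{2 \cdot 18}} = \sqrt{-122 + \frac{1}{2} \cdot \frac{1}{18}} = \sqrt{-122 + \frac{1}{36}} = \sqrt{- \frac{4391}{36}} = \frac{i \sqrt{4391}}{6} \approx 11.044 i$)
$Q{\left(F \right)} = - \frac{4}{3} + \frac{i \sqrt{4391}}{18}$ ($Q{\left(F \right)} = - \frac{4}{3} + \frac{\frac{1}{6} i \sqrt{4391}}{3} = - \frac{4}{3} + \frac{i \sqrt{4391}}{18}$)
$Q{\left(2134 \right)} + \left(549532 - 2496887\right) \left(1348900 + 1125535\right) = \left(- \frac{4}{3} + \frac{i \sqrt{4391}}{18}\right) + \left(549532 - 2496887\right) \left(1348900 + 1125535\right) = \left(- \frac{4}{3} + \frac{i \sqrt{4391}}{18}\right) - 4818603369425 = - \frac{14455810108279}{3} + \frac{i \sqrt{4391}}{18}$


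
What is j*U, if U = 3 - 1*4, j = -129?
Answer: 129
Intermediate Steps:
U = -1 (U = 3 - 4 = -1)
j*U = -129*(-1) = 129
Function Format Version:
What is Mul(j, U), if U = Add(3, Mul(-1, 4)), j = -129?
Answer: 129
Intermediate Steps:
U = -1 (U = Add(3, -4) = -1)
Mul(j, U) = Mul(-129, -1) = 129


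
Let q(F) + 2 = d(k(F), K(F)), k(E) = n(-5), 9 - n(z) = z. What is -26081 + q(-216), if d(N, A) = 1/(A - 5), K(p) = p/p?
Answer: -104333/4 ≈ -26083.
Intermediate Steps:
n(z) = 9 - z
K(p) = 1
k(E) = 14 (k(E) = 9 - 1*(-5) = 9 + 5 = 14)
d(N, A) = 1/(-5 + A)
q(F) = -9/4 (q(F) = -2 + 1/(-5 + 1) = -2 + 1/(-4) = -2 - ¼ = -9/4)
-26081 + q(-216) = -26081 - 9/4 = -104333/4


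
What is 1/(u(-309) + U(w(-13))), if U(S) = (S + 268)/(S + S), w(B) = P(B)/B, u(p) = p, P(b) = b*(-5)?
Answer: -10/3353 ≈ -0.0029824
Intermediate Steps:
P(b) = -5*b
w(B) = -5 (w(B) = (-5*B)/B = -5)
U(S) = (268 + S)/(2*S) (U(S) = (268 + S)/((2*S)) = (268 + S)*(1/(2*S)) = (268 + S)/(2*S))
1/(u(-309) + U(w(-13))) = 1/(-309 + (1/2)*(268 - 5)/(-5)) = 1/(-309 + (1/2)*(-1/5)*263) = 1/(-309 - 263/10) = 1/(-3353/10) = -10/3353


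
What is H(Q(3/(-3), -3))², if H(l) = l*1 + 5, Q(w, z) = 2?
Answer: 49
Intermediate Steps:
H(l) = 5 + l (H(l) = l + 5 = 5 + l)
H(Q(3/(-3), -3))² = (5 + 2)² = 7² = 49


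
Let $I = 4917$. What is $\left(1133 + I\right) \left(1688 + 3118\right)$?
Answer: $29076300$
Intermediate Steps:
$\left(1133 + I\right) \left(1688 + 3118\right) = \left(1133 + 4917\right) \left(1688 + 3118\right) = 6050 \cdot 4806 = 29076300$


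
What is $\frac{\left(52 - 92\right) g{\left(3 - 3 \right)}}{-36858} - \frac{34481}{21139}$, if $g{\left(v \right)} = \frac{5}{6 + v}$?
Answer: $- \frac{1905294097}{1168711893} \approx -1.6303$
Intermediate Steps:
$\frac{\left(52 - 92\right) g{\left(3 - 3 \right)}}{-36858} - \frac{34481}{21139} = \frac{\left(52 - 92\right) \frac{5}{6 + \left(3 - 3\right)}}{-36858} - \frac{34481}{21139} = - 40 \frac{5}{6 + \left(3 - 3\right)} \left(- \frac{1}{36858}\right) - \frac{34481}{21139} = - 40 \frac{5}{6 + 0} \left(- \frac{1}{36858}\right) - \frac{34481}{21139} = - 40 \cdot \frac{5}{6} \left(- \frac{1}{36858}\right) - \frac{34481}{21139} = - 40 \cdot 5 \cdot \frac{1}{6} \left(- \frac{1}{36858}\right) - \frac{34481}{21139} = \left(-40\right) \frac{5}{6} \left(- \frac{1}{36858}\right) - \frac{34481}{21139} = \left(- \frac{100}{3}\right) \left(- \frac{1}{36858}\right) - \frac{34481}{21139} = \frac{50}{55287} - \frac{34481}{21139} = - \frac{1905294097}{1168711893}$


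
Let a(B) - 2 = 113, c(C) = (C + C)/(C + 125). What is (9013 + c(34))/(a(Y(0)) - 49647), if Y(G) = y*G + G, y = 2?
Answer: -1433135/7875588 ≈ -0.18197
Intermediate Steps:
c(C) = 2*C/(125 + C) (c(C) = (2*C)/(125 + C) = 2*C/(125 + C))
Y(G) = 3*G (Y(G) = 2*G + G = 3*G)
a(B) = 115 (a(B) = 2 + 113 = 115)
(9013 + c(34))/(a(Y(0)) - 49647) = (9013 + 2*34/(125 + 34))/(115 - 49647) = (9013 + 2*34/159)/(-49532) = (9013 + 2*34*(1/159))*(-1/49532) = (9013 + 68/159)*(-1/49532) = (1433135/159)*(-1/49532) = -1433135/7875588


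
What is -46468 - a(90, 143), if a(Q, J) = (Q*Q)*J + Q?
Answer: -1204858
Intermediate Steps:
a(Q, J) = Q + J*Q² (a(Q, J) = Q²*J + Q = J*Q² + Q = Q + J*Q²)
-46468 - a(90, 143) = -46468 - 90*(1 + 143*90) = -46468 - 90*(1 + 12870) = -46468 - 90*12871 = -46468 - 1*1158390 = -46468 - 1158390 = -1204858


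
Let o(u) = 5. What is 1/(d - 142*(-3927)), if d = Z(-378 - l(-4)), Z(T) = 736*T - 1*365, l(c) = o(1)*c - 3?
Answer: 1/295989 ≈ 3.3785e-6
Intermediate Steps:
l(c) = -3 + 5*c (l(c) = 5*c - 3 = -3 + 5*c)
Z(T) = -365 + 736*T (Z(T) = 736*T - 365 = -365 + 736*T)
d = -261645 (d = -365 + 736*(-378 - (-3 + 5*(-4))) = -365 + 736*(-378 - (-3 - 20)) = -365 + 736*(-378 - 1*(-23)) = -365 + 736*(-378 + 23) = -365 + 736*(-355) = -365 - 261280 = -261645)
1/(d - 142*(-3927)) = 1/(-261645 - 142*(-3927)) = 1/(-261645 + 557634) = 1/295989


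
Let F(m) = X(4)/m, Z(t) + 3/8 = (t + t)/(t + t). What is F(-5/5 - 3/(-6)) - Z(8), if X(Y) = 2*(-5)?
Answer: 155/8 ≈ 19.375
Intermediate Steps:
X(Y) = -10
Z(t) = 5/8 (Z(t) = -3/8 + (t + t)/(t + t) = -3/8 + (2*t)/((2*t)) = -3/8 + (2*t)*(1/(2*t)) = -3/8 + 1 = 5/8)
F(m) = -10/m
F(-5/5 - 3/(-6)) - Z(8) = -10/(-5/5 - 3/(-6)) - 1*5/8 = -10/(-5*⅕ - 3*(-⅙)) - 5/8 = -10/(-1 + ½) - 5/8 = -10/(-½) - 5/8 = -10*(-2) - 5/8 = 20 - 5/8 = 155/8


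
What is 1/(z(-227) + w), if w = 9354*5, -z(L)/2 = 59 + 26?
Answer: 1/46600 ≈ 2.1459e-5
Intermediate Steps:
z(L) = -170 (z(L) = -2*(59 + 26) = -2*85 = -170)
w = 46770
1/(z(-227) + w) = 1/(-170 + 46770) = 1/46600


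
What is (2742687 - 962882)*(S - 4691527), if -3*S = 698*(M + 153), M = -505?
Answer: -24612718667425/3 ≈ -8.2042e+12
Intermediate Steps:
S = 245696/3 (S = -698*(-505 + 153)/3 = -698*(-352)/3 = -⅓*(-245696) = 245696/3 ≈ 81899.)
(2742687 - 962882)*(S - 4691527) = (2742687 - 962882)*(245696/3 - 4691527) = 1779805*(-13828885/3) = -24612718667425/3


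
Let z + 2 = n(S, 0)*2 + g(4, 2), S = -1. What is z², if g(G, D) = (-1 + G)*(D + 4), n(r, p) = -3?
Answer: 100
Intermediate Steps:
g(G, D) = (-1 + G)*(4 + D)
z = 10 (z = -2 + (-3*2 + (-4 - 1*2 + 4*4 + 2*4)) = -2 + (-6 + (-4 - 2 + 16 + 8)) = -2 + (-6 + 18) = -2 + 12 = 10)
z² = 10² = 100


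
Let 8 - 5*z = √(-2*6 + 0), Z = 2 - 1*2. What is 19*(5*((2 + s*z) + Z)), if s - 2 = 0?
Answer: 494 - 76*I*√3 ≈ 494.0 - 131.64*I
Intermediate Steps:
Z = 0 (Z = 2 - 2 = 0)
s = 2 (s = 2 + 0 = 2)
z = 8/5 - 2*I*√3/5 (z = 8/5 - √(-2*6 + 0)/5 = 8/5 - √(-12 + 0)/5 = 8/5 - 2*I*√3/5 ≈ 1.6 - 0.69282*I)
19*(5*((2 + s*z) + Z)) = 19*(5*((2 + 2*(8/5 - 2*I*√3/5)) + 0)) = 19*(5*((2 + (16/5 - 4*I*√3/5)) + 0)) = 19*(5*((26/5 - 4*I*√3/5) + 0)) = 19*(5*(26/5 - 4*I*√3/5)) = 19*(26 - 4*I*√3) = 494 - 76*I*√3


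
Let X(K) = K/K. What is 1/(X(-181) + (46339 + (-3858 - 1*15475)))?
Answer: 1/27007 ≈ 3.7027e-5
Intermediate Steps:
X(K) = 1
1/(X(-181) + (46339 + (-3858 - 1*15475))) = 1/(1 + (46339 + (-3858 - 1*15475))) = 1/(1 + (46339 + (-3858 - 15475))) = 1/(1 + (46339 - 19333)) = 1/(1 + 27006) = 1/27007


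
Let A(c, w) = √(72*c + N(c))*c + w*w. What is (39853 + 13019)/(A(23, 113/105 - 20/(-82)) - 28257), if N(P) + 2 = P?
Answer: -513118448373083041540800/273910262209541805047971 - 417682421520036435000*√1677/273910262209541805047971 ≈ -1.9358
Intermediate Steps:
N(P) = -2 + P
A(c, w) = w² + c*√(-2 + 73*c) (A(c, w) = √(72*c + (-2 + c))*c + w*w = √(-2 + 73*c)*c + w² = c*√(-2 + 73*c) + w² = w² + c*√(-2 + 73*c))
(39853 + 13019)/(A(23, 113/105 - 20/(-82)) - 28257) = (39853 + 13019)/(((113/105 - 20/(-82))² + 23*√(-2 + 73*23)) - 28257) = 52872/(((113*(1/105) - 20*(-1/82))² + 23*√(-2 + 1679)) - 28257) = 52872/(((113/105 + 10/41)² + 23*√1677) - 28257) = 52872/(((5683/4305)² + 23*√1677) - 28257) = 52872/((32296489/18533025 + 23*√1677) - 28257) = 52872/(-523655390936/18533025 + 23*√1677)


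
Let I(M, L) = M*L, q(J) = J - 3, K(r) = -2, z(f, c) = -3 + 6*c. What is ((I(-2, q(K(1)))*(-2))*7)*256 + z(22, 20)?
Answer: -35723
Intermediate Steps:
q(J) = -3 + J
I(M, L) = L*M
((I(-2, q(K(1)))*(-2))*7)*256 + z(22, 20) = ((((-3 - 2)*(-2))*(-2))*7)*256 + (-3 + 6*20) = ((-5*(-2)*(-2))*7)*256 + (-3 + 120) = ((10*(-2))*7)*256 + 117 = -20*7*256 + 117 = -140*256 + 117 = -35840 + 117 = -35723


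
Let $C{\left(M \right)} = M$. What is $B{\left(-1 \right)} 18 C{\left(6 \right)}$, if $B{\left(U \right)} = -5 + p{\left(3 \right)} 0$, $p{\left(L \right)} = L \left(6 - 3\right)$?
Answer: $-540$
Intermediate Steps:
$p{\left(L \right)} = 3 L$ ($p{\left(L \right)} = L 3 = 3 L$)
$B{\left(U \right)} = -5$ ($B{\left(U \right)} = -5 + 3 \cdot 3 \cdot 0 = -5 + 9 \cdot 0 = -5 + 0 = -5$)
$B{\left(-1 \right)} 18 C{\left(6 \right)} = \left(-5\right) 18 \cdot 6 = \left(-90\right) 6 = -540$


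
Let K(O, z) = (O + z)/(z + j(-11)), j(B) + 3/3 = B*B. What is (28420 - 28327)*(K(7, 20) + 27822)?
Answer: 362244951/140 ≈ 2.5875e+6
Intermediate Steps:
j(B) = -1 + B² (j(B) = -1 + B*B = -1 + B²)
K(O, z) = (O + z)/(120 + z) (K(O, z) = (O + z)/(z + (-1 + (-11)²)) = (O + z)/(z + (-1 + 121)) = (O + z)/(z + 120) = (O + z)/(120 + z))
(28420 - 28327)*(K(7, 20) + 27822) = (28420 - 28327)*((7 + 20)/(120 + 20) + 27822) = 93*(27/140 + 27822) = 93*(3895107/140) = 362244951/140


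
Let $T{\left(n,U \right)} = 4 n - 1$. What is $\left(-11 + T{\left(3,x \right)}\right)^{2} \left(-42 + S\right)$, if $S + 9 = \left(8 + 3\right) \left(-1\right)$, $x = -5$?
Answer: $0$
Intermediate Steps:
$T{\left(n,U \right)} = -1 + 4 n$
$S = -20$ ($S = -9 + \left(8 + 3\right) \left(-1\right) = -9 + 11 \left(-1\right) = -9 - 11 = -20$)
$\left(-11 + T{\left(3,x \right)}\right)^{2} \left(-42 + S\right) = \left(-11 + \left(-1 + 4 \cdot 3\right)\right)^{2} \left(-42 - 20\right) = \left(-11 + \left(-1 + 12\right)\right)^{2} \left(-62\right) = \left(-11 + 11\right)^{2} \left(-62\right) = 0^{2} \left(-62\right) = 0 \left(-62\right) = 0$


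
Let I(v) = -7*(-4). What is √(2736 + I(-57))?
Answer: 2*√691 ≈ 52.574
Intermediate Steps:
I(v) = 28
√(2736 + I(-57)) = √(2736 + 28) = √2764 = 2*√691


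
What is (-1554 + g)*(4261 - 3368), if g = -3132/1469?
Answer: -2041360494/1469 ≈ -1.3896e+6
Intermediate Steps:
g = -3132/1469 (g = -3132*1/1469 = -3132/1469 ≈ -2.1321)
(-1554 + g)*(4261 - 3368) = (-1554 - 3132/1469)*(4261 - 3368) = -2285958/1469*893 = -2041360494/1469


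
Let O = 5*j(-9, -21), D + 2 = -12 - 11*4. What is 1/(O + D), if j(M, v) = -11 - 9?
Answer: -1/158 ≈ -0.0063291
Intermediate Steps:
j(M, v) = -20
D = -58 (D = -2 + (-12 - 11*4) = -2 + (-12 - 44) = -2 - 56 = -58)
O = -100 (O = 5*(-20) = -100)
1/(O + D) = 1/(-100 - 58) = 1/(-158) = -1/158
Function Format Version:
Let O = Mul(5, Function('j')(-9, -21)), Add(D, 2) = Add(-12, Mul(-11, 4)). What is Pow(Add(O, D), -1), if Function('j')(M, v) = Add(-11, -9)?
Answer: Rational(-1, 158) ≈ -0.0063291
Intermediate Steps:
Function('j')(M, v) = -20
D = -58 (D = Add(-2, Add(-12, Mul(-11, 4))) = Add(-2, Add(-12, -44)) = Add(-2, -56) = -58)
O = -100 (O = Mul(5, -20) = -100)
Pow(Add(O, D), -1) = Pow(Add(-100, -58), -1) = Pow(-158, -1) = Rational(-1, 158)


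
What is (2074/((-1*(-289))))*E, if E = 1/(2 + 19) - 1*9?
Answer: -22936/357 ≈ -64.246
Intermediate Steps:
E = -188/21 (E = 1/21 - 9 = -188/21 ≈ -8.9524)
(2074/((-1*(-289))))*E = (2074/((-1*(-289))))*(-188/21) = (2074/289)*(-188/21) = (2074*(1/289))*(-188/21) = (122/17)*(-188/21) = -22936/357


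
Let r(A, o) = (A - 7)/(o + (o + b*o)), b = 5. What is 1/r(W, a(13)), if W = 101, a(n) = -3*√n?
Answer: -21*√13/94 ≈ -0.80550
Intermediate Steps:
r(A, o) = (-7 + A)/(7*o) (r(A, o) = (A - 7)/(o + (o + 5*o)) = (-7 + A)/(o + 6*o) = (-7 + A)/((7*o)) = (-7 + A)*(1/(7*o)) = (-7 + A)/(7*o))
1/r(W, a(13)) = 1/((-7 + 101)/(7*((-3*√13)))) = 1/((⅐)*(-√13/39)*94) = 1/(-94*√13/273) = -21*√13/94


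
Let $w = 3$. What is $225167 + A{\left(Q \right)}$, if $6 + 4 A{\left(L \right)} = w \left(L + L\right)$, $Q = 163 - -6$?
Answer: $225419$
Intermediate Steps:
$Q = 169$ ($Q = 163 + 6 = 169$)
$A{\left(L \right)} = - \frac{3}{2} + \frac{3 L}{2}$ ($A{\left(L \right)} = - \frac{3}{2} + \frac{3 \left(L + L\right)}{4} = - \frac{3}{2} + \frac{3 \cdot 2 L}{4} = - \frac{3}{2} + \frac{6 L}{4} = - \frac{3}{2} + \frac{3 L}{2}$)
$225167 + A{\left(Q \right)} = 225167 + \left(- \frac{3}{2} + \frac{3}{2} \cdot 169\right) = 225167 + \left(- \frac{3}{2} + \frac{507}{2}\right) = 225167 + 252 = 225419$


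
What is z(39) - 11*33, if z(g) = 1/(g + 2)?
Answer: -14882/41 ≈ -362.98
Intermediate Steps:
z(g) = 1/(2 + g)
z(39) - 11*33 = 1/(2 + 39) - 11*33 = 1/41 - 363 = -14882/41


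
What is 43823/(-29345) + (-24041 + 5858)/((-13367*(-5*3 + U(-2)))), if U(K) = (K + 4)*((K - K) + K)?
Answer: -613865206/392254615 ≈ -1.5650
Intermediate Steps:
U(K) = K*(4 + K) (U(K) = (4 + K)*(0 + K) = (4 + K)*K = K*(4 + K))
43823/(-29345) + (-24041 + 5858)/((-13367*(-5*3 + U(-2)))) = 43823/(-29345) + (-24041 + 5858)/((-13367*(-5*3 - 2*(4 - 2)))) = 43823*(-1/29345) - 18183*(-1/(13367*(-15 - 2*2))) = -43823/29345 - 18183*(-1/(13367*(-15 - 4))) = -43823/29345 - 18183/((-13367*(-19))) = -43823/29345 - 18183/253973 = -43823/29345 - 18183*1/253973 = -43823/29345 - 957/13367 = -613865206/392254615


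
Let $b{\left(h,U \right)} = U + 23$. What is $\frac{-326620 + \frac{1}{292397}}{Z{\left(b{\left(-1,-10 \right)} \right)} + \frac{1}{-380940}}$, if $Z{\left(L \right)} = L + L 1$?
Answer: $- \frac{5197257376924380}{413718321469} \approx -12562.0$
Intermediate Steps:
$b{\left(h,U \right)} = 23 + U$
$Z{\left(L \right)} = 2 L$ ($Z{\left(L \right)} = L + L = 2 L$)
$\frac{-326620 + \frac{1}{292397}}{Z{\left(b{\left(-1,-10 \right)} \right)} + \frac{1}{-380940}} = \frac{-326620 + \frac{1}{292397}}{2 \left(23 - 10\right) + \frac{1}{-380940}} = \frac{-326620 + \frac{1}{292397}}{2 \cdot 13 - \frac{1}{380940}} = - \frac{95502708139}{292397 \left(26 - \frac{1}{380940}\right)} = - \frac{95502708139}{292397 \cdot \frac{9904439}{380940}} = \left(- \frac{95502708139}{292397}\right) \frac{380940}{9904439} = - \frac{5197257376924380}{413718321469}$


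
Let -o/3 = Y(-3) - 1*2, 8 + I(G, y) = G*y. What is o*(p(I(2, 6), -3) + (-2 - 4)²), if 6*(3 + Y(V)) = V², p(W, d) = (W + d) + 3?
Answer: 420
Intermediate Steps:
I(G, y) = -8 + G*y
p(W, d) = 3 + W + d
Y(V) = -3 + V²/6
o = 21/2 (o = -3*((-3 + (⅙)*(-3)²) - 1*2) = -3*((-3 + (⅙)*9) - 2) = -3*((-3 + 3/2) - 2) = -3*(-3/2 - 2) = -3*(-7/2) = 21/2 ≈ 10.500)
o*(p(I(2, 6), -3) + (-2 - 4)²) = 21*((3 + (-8 + 2*6) - 3) + (-2 - 4)²)/2 = 21*((3 + (-8 + 12) - 3) + (-6)²)/2 = 21*((3 + 4 - 3) + 36)/2 = 21*(4 + 36)/2 = (21/2)*40 = 420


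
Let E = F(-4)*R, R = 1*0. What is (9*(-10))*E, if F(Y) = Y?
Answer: 0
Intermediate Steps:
R = 0
E = 0 (E = -4*0 = 0)
(9*(-10))*E = (9*(-10))*0 = -90*0 = 0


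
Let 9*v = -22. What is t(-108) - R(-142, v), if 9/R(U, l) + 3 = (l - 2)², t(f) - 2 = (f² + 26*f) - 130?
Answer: 11843167/1357 ≈ 8727.5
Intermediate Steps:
v = -22/9 (v = (⅑)*(-22) = -22/9 ≈ -2.4444)
t(f) = -128 + f² + 26*f (t(f) = 2 + ((f² + 26*f) - 130) = 2 + (-130 + f² + 26*f) = -128 + f² + 26*f)
R(U, l) = 9/(-3 + (-2 + l)²) (R(U, l) = 9/(-3 + (l - 2)²) = 9/(-3 + (-2 + l)²))
t(-108) - R(-142, v) = (-128 + (-108)² + 26*(-108)) - 9/(-3 + (-2 - 22/9)²) = (-128 + 11664 - 2808) - 9/(-3 + (-40/9)²) = 8728 - 9/(-3 + 1600/81) = 8728 - 9/1357/81 = 8728 - 9*81/1357 = 8728 - 1*729/1357 = 8728 - 729/1357 = 11843167/1357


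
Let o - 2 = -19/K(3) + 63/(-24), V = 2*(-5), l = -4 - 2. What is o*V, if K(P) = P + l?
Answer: -685/12 ≈ -57.083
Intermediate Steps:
l = -6
K(P) = -6 + P (K(P) = P - 6 = -6 + P)
V = -10
o = 137/24 (o = 2 + (-19/(-6 + 3) + 63/(-24)) = 2 + (-19/(-3) + 63*(-1/24)) = 2 + (-19*(-⅓) - 21/8) = 2 + (19/3 - 21/8) = 2 + 89/24 = 137/24 ≈ 5.7083)
o*V = (137/24)*(-10) = -685/12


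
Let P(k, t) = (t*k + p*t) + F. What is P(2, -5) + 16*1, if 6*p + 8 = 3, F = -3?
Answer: 43/6 ≈ 7.1667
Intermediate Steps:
p = -5/6 (p = -4/3 + (1/6)*3 = -4/3 + 1/2 = -5/6 ≈ -0.83333)
P(k, t) = -3 - 5*t/6 + k*t (P(k, t) = (t*k - 5*t/6) - 3 = (k*t - 5*t/6) - 3 = (-5*t/6 + k*t) - 3 = -3 - 5*t/6 + k*t)
P(2, -5) + 16*1 = (-3 - 5/6*(-5) + 2*(-5)) + 16*1 = (-3 + 25/6 - 10) + 16 = -53/6 + 16 = 43/6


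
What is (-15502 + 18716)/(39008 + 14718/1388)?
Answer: 2230516/27078911 ≈ 0.082371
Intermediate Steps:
(-15502 + 18716)/(39008 + 14718/1388) = 3214/(39008 + 14718*(1/1388)) = 3214/(39008 + 7359/694) = 3214/(27078911/694) = 3214*(694/27078911) = 2230516/27078911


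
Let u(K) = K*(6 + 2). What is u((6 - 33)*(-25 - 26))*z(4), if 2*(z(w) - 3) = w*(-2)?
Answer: -11016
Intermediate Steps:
z(w) = 3 - w (z(w) = 3 + (w*(-2))/2 = 3 + (-2*w)/2 = 3 - w)
u(K) = 8*K (u(K) = K*8 = 8*K)
u((6 - 33)*(-25 - 26))*z(4) = (8*((6 - 33)*(-25 - 26)))*(3 - 1*4) = (8*(-27*(-51)))*(3 - 4) = (8*1377)*(-1) = 11016*(-1) = -11016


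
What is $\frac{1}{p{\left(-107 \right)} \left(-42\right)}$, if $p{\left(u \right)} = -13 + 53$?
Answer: $- \frac{1}{1680} \approx -0.00059524$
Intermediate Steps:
$p{\left(u \right)} = 40$
$\frac{1}{p{\left(-107 \right)} \left(-42\right)} = \frac{1}{40 \left(-42\right)} = \frac{1}{-1680} = - \frac{1}{1680}$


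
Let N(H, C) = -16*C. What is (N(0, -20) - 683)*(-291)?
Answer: 105633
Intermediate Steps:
(N(0, -20) - 683)*(-291) = (-16*(-20) - 683)*(-291) = (320 - 683)*(-291) = -363*(-291) = 105633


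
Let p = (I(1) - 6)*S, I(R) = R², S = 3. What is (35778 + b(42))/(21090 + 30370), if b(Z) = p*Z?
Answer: 8787/12865 ≈ 0.68302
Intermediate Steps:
p = -15 (p = (1² - 6)*3 = (1 - 6)*3 = -5*3 = -15)
b(Z) = -15*Z
(35778 + b(42))/(21090 + 30370) = (35778 - 15*42)/(21090 + 30370) = (35778 - 630)/51460 = 35148*(1/51460) = 8787/12865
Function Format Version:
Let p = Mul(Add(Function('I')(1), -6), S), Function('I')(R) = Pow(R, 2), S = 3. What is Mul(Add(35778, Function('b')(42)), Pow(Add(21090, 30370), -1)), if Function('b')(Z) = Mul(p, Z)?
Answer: Rational(8787, 12865) ≈ 0.68302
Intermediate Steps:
p = -15 (p = Mul(Add(Pow(1, 2), -6), 3) = Mul(Add(1, -6), 3) = Mul(-5, 3) = -15)
Function('b')(Z) = Mul(-15, Z)
Mul(Add(35778, Function('b')(42)), Pow(Add(21090, 30370), -1)) = Mul(Add(35778, Mul(-15, 42)), Pow(Add(21090, 30370), -1)) = Mul(Add(35778, -630), Pow(51460, -1)) = Mul(35148, Rational(1, 51460)) = Rational(8787, 12865)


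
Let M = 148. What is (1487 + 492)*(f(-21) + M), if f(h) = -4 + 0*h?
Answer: 284976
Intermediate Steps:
f(h) = -4 (f(h) = -4 + 0 = -4)
(1487 + 492)*(f(-21) + M) = (1487 + 492)*(-4 + 148) = 1979*144 = 284976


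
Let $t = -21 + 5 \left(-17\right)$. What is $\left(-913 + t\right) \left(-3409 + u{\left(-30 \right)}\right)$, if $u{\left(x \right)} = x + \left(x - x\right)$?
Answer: $3504341$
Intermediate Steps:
$u{\left(x \right)} = x$ ($u{\left(x \right)} = x + 0 = x$)
$t = -106$ ($t = -21 - 85 = -106$)
$\left(-913 + t\right) \left(-3409 + u{\left(-30 \right)}\right) = \left(-913 - 106\right) \left(-3409 - 30\right) = \left(-1019\right) \left(-3439\right) = 3504341$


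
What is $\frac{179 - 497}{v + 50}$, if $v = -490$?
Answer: $\frac{159}{220} \approx 0.72273$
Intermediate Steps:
$\frac{179 - 497}{v + 50} = \frac{179 - 497}{-490 + 50} = - \frac{318}{-440} = \left(-318\right) \left(- \frac{1}{440}\right) = \frac{159}{220}$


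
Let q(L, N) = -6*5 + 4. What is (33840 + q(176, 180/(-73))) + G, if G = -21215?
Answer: 12599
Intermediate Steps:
q(L, N) = -26 (q(L, N) = -30 + 4 = -26)
(33840 + q(176, 180/(-73))) + G = (33840 - 26) - 21215 = 33814 - 21215 = 12599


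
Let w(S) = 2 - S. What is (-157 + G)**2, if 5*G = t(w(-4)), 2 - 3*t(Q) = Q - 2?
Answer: 5555449/225 ≈ 24691.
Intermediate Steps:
t(Q) = 4/3 - Q/3 (t(Q) = 2/3 - (Q - 2)/3 = 2/3 - (-2 + Q)/3 = 2/3 + (2/3 - Q/3) = 4/3 - Q/3)
G = -2/15 (G = (4/3 - (2 - 1*(-4))/3)/5 = (4/3 - (2 + 4)/3)/5 = (4/3 - 1/3*6)/5 = (4/3 - 2)/5 = (1/5)*(-2/3) = -2/15 ≈ -0.13333)
(-157 + G)**2 = (-157 - 2/15)**2 = (-2357/15)**2 = 5555449/225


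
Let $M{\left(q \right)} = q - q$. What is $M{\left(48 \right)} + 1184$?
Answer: $1184$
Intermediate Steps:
$M{\left(q \right)} = 0$
$M{\left(48 \right)} + 1184 = 0 + 1184 = 1184$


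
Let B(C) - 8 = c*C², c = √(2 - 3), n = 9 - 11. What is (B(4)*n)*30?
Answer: -480 - 960*I ≈ -480.0 - 960.0*I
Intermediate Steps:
n = -2
c = I (c = √(-1) = I ≈ 1.0*I)
B(C) = 8 + I*C²
(B(4)*n)*30 = ((8 + I*4²)*(-2))*30 = ((8 + I*16)*(-2))*30 = ((8 + 16*I)*(-2))*30 = (-16 - 32*I)*30 = -480 - 960*I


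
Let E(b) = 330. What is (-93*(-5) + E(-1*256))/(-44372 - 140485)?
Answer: -265/61619 ≈ -0.0043006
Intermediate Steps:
(-93*(-5) + E(-1*256))/(-44372 - 140485) = (-93*(-5) + 330)/(-44372 - 140485) = (465 + 330)/(-184857) = 795*(-1/184857) = -265/61619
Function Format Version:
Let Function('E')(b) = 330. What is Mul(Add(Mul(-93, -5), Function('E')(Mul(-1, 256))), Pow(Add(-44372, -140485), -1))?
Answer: Rational(-265, 61619) ≈ -0.0043006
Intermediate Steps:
Mul(Add(Mul(-93, -5), Function('E')(Mul(-1, 256))), Pow(Add(-44372, -140485), -1)) = Mul(Add(Mul(-93, -5), 330), Pow(Add(-44372, -140485), -1)) = Mul(Add(465, 330), Pow(-184857, -1)) = Mul(795, Rational(-1, 184857)) = Rational(-265, 61619)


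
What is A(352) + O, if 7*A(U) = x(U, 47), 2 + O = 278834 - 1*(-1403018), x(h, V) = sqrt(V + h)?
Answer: 1681850 + sqrt(399)/7 ≈ 1.6819e+6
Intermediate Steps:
O = 1681850 (O = -2 + (278834 - 1*(-1403018)) = -2 + (278834 + 1403018) = -2 + 1681852 = 1681850)
A(U) = sqrt(47 + U)/7
A(352) + O = sqrt(47 + 352)/7 + 1681850 = sqrt(399)/7 + 1681850 = 1681850 + sqrt(399)/7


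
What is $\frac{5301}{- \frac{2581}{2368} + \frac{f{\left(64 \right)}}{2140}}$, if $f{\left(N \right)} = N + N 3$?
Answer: $- \frac{746192320}{136587} \approx -5463.1$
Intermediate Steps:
$f{\left(N \right)} = 4 N$ ($f{\left(N \right)} = N + 3 N = 4 N$)
$\frac{5301}{- \frac{2581}{2368} + \frac{f{\left(64 \right)}}{2140}} = \frac{5301}{- \frac{2581}{2368} + \frac{4 \cdot 64}{2140}} = \frac{5301}{\left(-2581\right) \frac{1}{2368} + 256 \cdot \frac{1}{2140}} = \frac{5301}{- \frac{2581}{2368} + \frac{64}{535}} = \frac{5301}{- \frac{1229283}{1266880}} = 5301 \left(- \frac{1266880}{1229283}\right) = - \frac{746192320}{136587}$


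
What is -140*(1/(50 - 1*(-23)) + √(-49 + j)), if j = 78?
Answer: -140/73 - 140*√29 ≈ -755.84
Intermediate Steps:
-140*(1/(50 - 1*(-23)) + √(-49 + j)) = -140*(1/(50 - 1*(-23)) + √(-49 + 78)) = -140*(1/(50 + 23) + √29) = -140*(1/73 + √29) = -140/73 - 140*√29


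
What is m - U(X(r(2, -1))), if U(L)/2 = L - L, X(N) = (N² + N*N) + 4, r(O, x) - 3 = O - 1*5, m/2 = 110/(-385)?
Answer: -4/7 ≈ -0.57143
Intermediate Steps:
m = -4/7 (m = 2*(110/(-385)) = 2*(110*(-1/385)) = 2*(-2/7) = -4/7 ≈ -0.57143)
r(O, x) = -2 + O (r(O, x) = 3 + (O - 1*5) = 3 + (O - 5) = 3 + (-5 + O) = -2 + O)
X(N) = 4 + 2*N² (X(N) = (N² + N²) + 4 = 2*N² + 4 = 4 + 2*N²)
U(L) = 0 (U(L) = 2*(L - L) = 2*0 = 0)
m - U(X(r(2, -1))) = -4/7 - 1*0 = -4/7 + 0 = -4/7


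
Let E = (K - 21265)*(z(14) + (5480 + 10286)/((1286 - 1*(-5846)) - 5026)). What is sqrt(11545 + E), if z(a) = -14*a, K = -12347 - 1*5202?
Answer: sqrt(100320089415)/117 ≈ 2707.1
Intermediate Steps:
K = -17549 (K = -12347 - 5202 = -17549)
E = 2568257690/351 (E = (-17549 - 21265)*(-14*14 + (5480 + 10286)/((1286 - 1*(-5846)) - 5026)) = -38814*(-196 + 15766/((1286 + 5846) - 5026)) = -38814*(-196 + 15766/(7132 - 5026)) = -38814*(-196 + 15766/2106) = -38814*(-196 + 15766*(1/2106)) = -38814*(-196 + 7883/1053) = -38814*(-198505/1053) = 2568257690/351 ≈ 7.3170e+6)
sqrt(11545 + E) = sqrt(11545 + 2568257690/351) = sqrt(2572309985/351) = sqrt(100320089415)/117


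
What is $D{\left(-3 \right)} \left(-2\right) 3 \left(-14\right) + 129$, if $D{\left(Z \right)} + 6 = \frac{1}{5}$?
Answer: $- \frac{1791}{5} \approx -358.2$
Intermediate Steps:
$D{\left(Z \right)} = - \frac{29}{5}$ ($D{\left(Z \right)} = -6 + \frac{1}{5} = - \frac{29}{5}$)
$D{\left(-3 \right)} \left(-2\right) 3 \left(-14\right) + 129 = \left(- \frac{29}{5}\right) \left(-2\right) 3 \left(-14\right) + 129 = \frac{58}{5} \cdot 3 \left(-14\right) + 129 = \frac{174}{5} \left(-14\right) + 129 = - \frac{2436}{5} + 129 = - \frac{1791}{5}$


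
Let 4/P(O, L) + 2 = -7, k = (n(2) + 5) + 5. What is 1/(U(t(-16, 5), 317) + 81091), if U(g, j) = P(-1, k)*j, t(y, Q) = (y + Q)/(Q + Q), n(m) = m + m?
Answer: 9/728551 ≈ 1.2353e-5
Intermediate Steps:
n(m) = 2*m
k = 14 (k = (2*2 + 5) + 5 = (4 + 5) + 5 = 9 + 5 = 14)
t(y, Q) = (Q + y)/(2*Q) (t(y, Q) = (Q + y)/((2*Q)) = (Q + y)*(1/(2*Q)) = (Q + y)/(2*Q))
P(O, L) = -4/9 (P(O, L) = 4/(-2 - 7) = 4/(-9) = 4*(-1/9) = -4/9)
U(g, j) = -4*j/9
1/(U(t(-16, 5), 317) + 81091) = 1/(-4/9*317 + 81091) = 1/(-1268/9 + 81091) = 1/(728551/9) = 9/728551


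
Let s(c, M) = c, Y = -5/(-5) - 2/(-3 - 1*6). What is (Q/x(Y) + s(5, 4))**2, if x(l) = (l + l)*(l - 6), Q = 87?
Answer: 5368489/894916 ≈ 5.9989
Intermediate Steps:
Y = 11/9 (Y = -5*(-1/5) - 2/(-3 - 6) = 1 - 2/(-9) = 1 - 2*(-1/9) = 1 + 2/9 = 11/9 ≈ 1.2222)
x(l) = 2*l*(-6 + l) (x(l) = (2*l)*(-6 + l) = 2*l*(-6 + l))
(Q/x(Y) + s(5, 4))**2 = (87/((2*(11/9)*(-6 + 11/9))) + 5)**2 = (87/((2*(11/9)*(-43/9))) + 5)**2 = (87/(-946/81) + 5)**2 = (87*(-81/946) + 5)**2 = (-7047/946 + 5)**2 = (-2317/946)**2 = 5368489/894916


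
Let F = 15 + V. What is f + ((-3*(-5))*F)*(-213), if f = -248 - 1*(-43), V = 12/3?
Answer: -60910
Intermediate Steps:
V = 4 (V = 12*(⅓) = 4)
F = 19 (F = 15 + 4 = 19)
f = -205 (f = -248 + 43 = -205)
f + ((-3*(-5))*F)*(-213) = -205 + (-3*(-5)*19)*(-213) = -205 + (15*19)*(-213) = -205 + 285*(-213) = -205 - 60705 = -60910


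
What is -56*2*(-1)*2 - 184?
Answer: 40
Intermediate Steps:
-56*2*(-1)*2 - 184 = -(-112)*2 - 184 = -56*(-4) - 184 = 224 - 184 = 40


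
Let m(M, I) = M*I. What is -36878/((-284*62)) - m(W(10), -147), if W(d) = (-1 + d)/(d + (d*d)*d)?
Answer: 15135541/4446020 ≈ 3.4043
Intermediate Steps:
W(d) = (-1 + d)/(d + d³) (W(d) = (-1 + d)/(d + d²*d) = (-1 + d)/(d + d³))
m(M, I) = I*M
-36878/((-284*62)) - m(W(10), -147) = -36878/((-284*62)) - (-147)*(-1 + 10)/(10 + 10³) = -36878/(-17608) - (-147)*9/(10 + 1000) = -36878*(-1/17608) - (-147)*9/1010 = 18439/8804 - (-147)*(1/1010)*9 = 18439/8804 - (-147)*9/1010 = 18439/8804 - 1*(-1323/1010) = 18439/8804 + 1323/1010 = 15135541/4446020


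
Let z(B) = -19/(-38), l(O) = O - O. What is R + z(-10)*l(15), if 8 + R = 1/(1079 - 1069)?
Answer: -79/10 ≈ -7.9000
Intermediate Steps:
l(O) = 0
R = -79/10 (R = -8 + 1/(1079 - 1069) = -8 + 1/10 = -8 + ⅒ = -79/10 ≈ -7.9000)
z(B) = ½ (z(B) = -19*(-1/38) = ½)
R + z(-10)*l(15) = -79/10 + (½)*0 = -79/10 + 0 = -79/10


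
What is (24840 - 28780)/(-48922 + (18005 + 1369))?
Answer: 985/7387 ≈ 0.13334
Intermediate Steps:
(24840 - 28780)/(-48922 + (18005 + 1369)) = -3940/(-48922 + 19374) = -3940/(-29548) = -3940*(-1/29548) = 985/7387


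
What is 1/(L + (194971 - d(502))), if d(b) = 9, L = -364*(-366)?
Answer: 1/328186 ≈ 3.0471e-6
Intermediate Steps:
L = 133224
1/(L + (194971 - d(502))) = 1/(133224 + (194971 - 1*9)) = 1/(133224 + (194971 - 9)) = 1/(133224 + 194962) = 1/328186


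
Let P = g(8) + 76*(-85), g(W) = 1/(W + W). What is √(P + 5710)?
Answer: 13*I*√71/4 ≈ 27.385*I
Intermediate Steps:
g(W) = 1/(2*W)
P = -103359/16 (P = (½)/8 + 76*(-85) = (½)*(⅛) - 6460 = 1/16 - 6460 = -103359/16 ≈ -6459.9)
√(P + 5710) = √(-103359/16 + 5710) = √(-11999/16) = 13*I*√71/4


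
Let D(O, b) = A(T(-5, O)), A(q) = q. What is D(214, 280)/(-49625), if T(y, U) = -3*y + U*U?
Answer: -45811/49625 ≈ -0.92314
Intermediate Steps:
T(y, U) = U² - 3*y (T(y, U) = -3*y + U² = U² - 3*y)
D(O, b) = 15 + O² (D(O, b) = O² - 3*(-5) = O² + 15 = 15 + O²)
D(214, 280)/(-49625) = (15 + 214²)/(-49625) = (15 + 45796)*(-1/49625) = 45811*(-1/49625) = -45811/49625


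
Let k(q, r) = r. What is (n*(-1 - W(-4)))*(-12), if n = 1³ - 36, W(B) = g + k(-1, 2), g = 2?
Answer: -2100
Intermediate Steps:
W(B) = 4 (W(B) = 2 + 2 = 4)
n = -35 (n = 1 - 36 = -35)
(n*(-1 - W(-4)))*(-12) = -35*(-1 - 1*4)*(-12) = -35*(-1 - 4)*(-12) = -35*(-5)*(-12) = 175*(-12) = -2100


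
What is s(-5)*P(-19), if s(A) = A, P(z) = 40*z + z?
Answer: 3895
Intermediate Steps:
P(z) = 41*z
s(-5)*P(-19) = -205*(-19) = -5*(-779) = 3895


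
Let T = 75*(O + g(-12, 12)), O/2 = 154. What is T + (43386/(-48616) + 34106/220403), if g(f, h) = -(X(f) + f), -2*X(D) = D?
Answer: 126166494566569/5357556124 ≈ 23549.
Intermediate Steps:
O = 308 (O = 2*154 = 308)
X(D) = -D/2
g(f, h) = -f/2 (g(f, h) = -(-f/2 + f) = -f/2)
T = 23550 (T = 75*(308 - 1/2*(-12)) = 75*(308 + 6) = 75*314 = 23550)
T + (43386/(-48616) + 34106/220403) = 23550 + (43386/(-48616) + 34106/220403) = 23550 + (43386*(-1/48616) + 34106*(1/220403)) = 23550 + (-21693/24308 + 34106/220403) = 23550 - 3952153631/5357556124 = 126166494566569/5357556124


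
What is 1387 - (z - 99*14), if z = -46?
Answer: 2819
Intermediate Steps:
1387 - (z - 99*14) = 1387 - (-46 - 99*14) = 1387 - (-46 - 1386) = 1387 - 1*(-1432) = 1387 + 1432 = 2819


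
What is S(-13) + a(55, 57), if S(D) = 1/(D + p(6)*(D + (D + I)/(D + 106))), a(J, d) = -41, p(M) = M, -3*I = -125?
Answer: -340024/8291 ≈ -41.011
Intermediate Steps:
I = 125/3 (I = -⅓*(-125) = 125/3 ≈ 41.667)
S(D) = 1/(7*D + 6*(125/3 + D)/(106 + D)) (S(D) = 1/(D + 6*(D + (D + 125/3)/(D + 106))) = 1/(D + 6*(D + (125/3 + D)/(106 + D))) = 1/(D + (6*D + 6*(125/3 + D)/(106 + D))) = 1/(7*D + 6*(125/3 + D)/(106 + D)))
S(-13) + a(55, 57) = (106 - 13)/(250 + 7*(-13)² + 748*(-13)) - 41 = 93/(250 + 7*169 - 9724) - 41 = 93/(250 + 1183 - 9724) - 41 = 93/(-8291) - 41 = -1/8291*93 - 41 = -93/8291 - 41 = -340024/8291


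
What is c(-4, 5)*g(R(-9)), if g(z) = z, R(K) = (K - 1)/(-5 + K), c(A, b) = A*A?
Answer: 80/7 ≈ 11.429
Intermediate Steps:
c(A, b) = A²
R(K) = (-1 + K)/(-5 + K)
c(-4, 5)*g(R(-9)) = (-4)²*((-1 - 9)/(-5 - 9)) = 16*(-10/(-14)) = 16*(-1/14*(-10)) = 16*(5/7) = 80/7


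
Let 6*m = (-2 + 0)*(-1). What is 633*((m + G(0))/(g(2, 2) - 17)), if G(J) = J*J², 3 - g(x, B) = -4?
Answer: -211/10 ≈ -21.100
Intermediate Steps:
g(x, B) = 7 (g(x, B) = 3 - 1*(-4) = 3 + 4 = 7)
G(J) = J³
m = ⅓ (m = ((-2 + 0)*(-1))/6 = (-2*(-1))/6 = (⅙)*2 = ⅓ ≈ 0.33333)
633*((m + G(0))/(g(2, 2) - 17)) = 633*((⅓ + 0³)/(7 - 17)) = 633*((⅓ + 0)/(-10)) = 633*((⅓)*(-⅒)) = 633*(-1/30) = -211/10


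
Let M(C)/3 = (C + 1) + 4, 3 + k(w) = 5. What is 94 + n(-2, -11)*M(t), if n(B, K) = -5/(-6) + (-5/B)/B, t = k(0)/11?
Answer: 3851/44 ≈ 87.523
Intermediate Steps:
k(w) = 2 (k(w) = -3 + 5 = 2)
t = 2/11 ≈ 0.18182
M(C) = 15 + 3*C (M(C) = 3*((C + 1) + 4) = 3*((1 + C) + 4) = 3*(5 + C) = 15 + 3*C)
n(B, K) = 5/6 - 5/B**2 (n(B, K) = -5*(-1/6) - 5/B**2 = 5/6 - 5/B**2)
94 + n(-2, -11)*M(t) = 94 + (5/6 - 5/(-2)**2)*(15 + 3*(2/11)) = 94 + (5/6 - 5*1/4)*(15 + 6/11) = 94 + (5/6 - 5/4)*(171/11) = 94 - 5/12*171/11 = 94 - 285/44 = 3851/44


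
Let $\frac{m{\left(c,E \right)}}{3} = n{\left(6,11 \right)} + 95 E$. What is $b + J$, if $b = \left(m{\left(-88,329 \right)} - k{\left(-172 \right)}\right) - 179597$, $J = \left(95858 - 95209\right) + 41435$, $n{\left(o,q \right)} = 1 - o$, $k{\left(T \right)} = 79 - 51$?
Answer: $-43791$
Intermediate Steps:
$k{\left(T \right)} = 28$ ($k{\left(T \right)} = 79 - 51 = 28$)
$J = 42084$ ($J = \left(95858 - 95209\right) + 41435 = 649 + 41435 = 42084$)
$m{\left(c,E \right)} = -15 + 285 E$ ($m{\left(c,E \right)} = 3 \left(\left(1 - 6\right) + 95 E\right) = 3 \left(-5 + 95 E\right) = -15 + 285 E$)
$b = -85875$ ($b = \left(\left(-15 + 285 \cdot 329\right) - 28\right) - 179597 = \left(\left(-15 + 93765\right) - 28\right) - 179597 = \left(93750 - 28\right) - 179597 = 93722 - 179597 = -85875$)
$b + J = -85875 + 42084 = -43791$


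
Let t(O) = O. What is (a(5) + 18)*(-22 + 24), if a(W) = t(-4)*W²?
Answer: -164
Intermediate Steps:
a(W) = -4*W²
(a(5) + 18)*(-22 + 24) = (-4*5² + 18)*(-22 + 24) = (-4*25 + 18)*2 = (-100 + 18)*2 = -82*2 = -164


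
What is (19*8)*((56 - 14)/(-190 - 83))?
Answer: -304/13 ≈ -23.385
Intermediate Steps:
(19*8)*((56 - 14)/(-190 - 83)) = 152*(42/(-273)) = 152*(42*(-1/273)) = 152*(-2/13) = -304/13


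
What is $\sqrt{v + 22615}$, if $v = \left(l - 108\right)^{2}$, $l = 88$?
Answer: $\sqrt{23015} \approx 151.71$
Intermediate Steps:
$v = 400$ ($v = \left(88 - 108\right)^{2} = \left(-20\right)^{2} = 400$)
$\sqrt{v + 22615} = \sqrt{400 + 22615} = \sqrt{23015}$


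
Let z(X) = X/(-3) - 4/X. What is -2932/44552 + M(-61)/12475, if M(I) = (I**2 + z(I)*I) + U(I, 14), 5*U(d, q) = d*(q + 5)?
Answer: 237887249/2084198250 ≈ 0.11414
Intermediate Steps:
U(d, q) = d*(5 + q)/5 (U(d, q) = (d*(q + 5))/5 = (d*(5 + q))/5 = d*(5 + q)/5)
z(X) = -4/X - X/3 (z(X) = X*(-1/3) - 4/X = -X/3 - 4/X = -4/X - X/3)
M(I) = I**2 + 19*I/5 + I*(-4/I - I/3) (M(I) = (I**2 + (-4/I - I/3)*I) + I*(5 + 14)/5 = (I**2 + I*(-4/I - I/3)) + (1/5)*I*19 = (I**2 + I*(-4/I - I/3)) + 19*I/5 = I**2 + 19*I/5 + I*(-4/I - I/3))
-2932/44552 + M(-61)/12475 = -2932/44552 + (-4 + (2/3)*(-61)**2 + (19/5)*(-61))/12475 = -2932*1/44552 + (-4 + (2/3)*3721 - 1159/5)*(1/12475) = -733/11138 + (-4 + 7442/3 - 1159/5)*(1/12475) = -733/11138 + (33673/15)*(1/12475) = -733/11138 + 33673/187125 = 237887249/2084198250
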